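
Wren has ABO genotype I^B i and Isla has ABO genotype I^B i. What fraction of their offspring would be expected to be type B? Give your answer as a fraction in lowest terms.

ABO cross I^B i × I^B i → offspring phenotypes: 1/4 O, 3/4 B.
So P(type B) = 3/4.

3/4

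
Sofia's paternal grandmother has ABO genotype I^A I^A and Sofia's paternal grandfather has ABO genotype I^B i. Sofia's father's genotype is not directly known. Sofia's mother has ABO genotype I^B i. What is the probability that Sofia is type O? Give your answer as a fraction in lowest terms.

Sofia's father's ABO genotype from I^A I^A × I^B i: 1/2 I^A I^B, 1/2 I^A i.
Crossing each possibility with the mother I^B i and summing P(type O): 1/2·0 + 1/2·1/4 = 1/8.

1/8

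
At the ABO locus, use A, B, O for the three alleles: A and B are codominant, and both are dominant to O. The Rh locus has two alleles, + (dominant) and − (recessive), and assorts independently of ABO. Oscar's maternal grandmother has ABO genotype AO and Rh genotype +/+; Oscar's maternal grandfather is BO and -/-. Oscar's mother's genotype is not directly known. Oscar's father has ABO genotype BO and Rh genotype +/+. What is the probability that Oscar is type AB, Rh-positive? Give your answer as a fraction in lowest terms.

Oscar's mother's ABO genotype from AO × BO: 1/4 AB, 1/4 AO, 1/4 BO, 1/4 OO.
Crossing each possibility with the father BO and summing P(type AB): 1/4·1/4 + 1/4·1/4 + 1/4·0 + 1/4·0 = 1/8.
Similarly for Rh via the mother's Rh distribution: P(Rh+) = 1.
Independent loci: 1/8 × 1 = 1/8.

1/8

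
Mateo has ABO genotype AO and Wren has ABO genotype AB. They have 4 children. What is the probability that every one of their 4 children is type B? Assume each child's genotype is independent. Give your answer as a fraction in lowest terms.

ABO cross AO × AB → 1/2 A, 1/4 B, 1/4 AB.
So P(type B) = 1/4 per child.
All 4 independent: (1/4)^4 = 1/256.

1/256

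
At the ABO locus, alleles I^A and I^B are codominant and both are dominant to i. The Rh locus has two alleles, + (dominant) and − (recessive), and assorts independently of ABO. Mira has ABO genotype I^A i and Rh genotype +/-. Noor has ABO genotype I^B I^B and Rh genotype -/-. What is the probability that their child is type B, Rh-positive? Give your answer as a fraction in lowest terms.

1/4

ABO cross I^A i × I^B I^B → offspring phenotypes: 1/2 B, 1/2 AB.
Rh cross +/- × -/- → 1/2 Rh+, 1/2 Rh-.
Independent loci: P(type B, Rh-positive) = 1/2 × 1/2 = 1/4.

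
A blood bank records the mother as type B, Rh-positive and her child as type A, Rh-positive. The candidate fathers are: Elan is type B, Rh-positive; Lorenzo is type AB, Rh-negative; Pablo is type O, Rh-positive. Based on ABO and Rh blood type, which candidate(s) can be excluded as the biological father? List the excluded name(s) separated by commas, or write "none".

A candidate is excluded only if no genotype consistent with his phenotype could produce a type A, Rh-positive child with a type B, Rh-positive mother.
Elan (type B, Rh+): no genotype consistent with that phenotype can produce a type-A Rh+ child with a type-B mother.
Pablo (type O, Rh+): no genotype consistent with that phenotype can produce a type-A Rh+ child with a type-B mother.

Elan, Pablo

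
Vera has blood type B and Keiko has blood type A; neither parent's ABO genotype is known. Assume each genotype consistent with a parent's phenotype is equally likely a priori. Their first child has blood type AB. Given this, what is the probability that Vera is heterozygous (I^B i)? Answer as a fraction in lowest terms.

1/3

Possible genotypes: Vera ∈ {I^B I^B, I^B i}; Keiko ∈ {I^A I^A, I^A i}.
Weight each parental genotype pair by prior × P(type-AB child):
  I^B I^B × I^A I^A: posterior weight 4/9.
  I^B I^B × I^A i: posterior weight 2/9.
  I^B i × I^A I^A: posterior weight 2/9.
  I^B i × I^A i: posterior weight 1/9.
Sum the posterior weight over pairs where Vera is I^B i: 1/3.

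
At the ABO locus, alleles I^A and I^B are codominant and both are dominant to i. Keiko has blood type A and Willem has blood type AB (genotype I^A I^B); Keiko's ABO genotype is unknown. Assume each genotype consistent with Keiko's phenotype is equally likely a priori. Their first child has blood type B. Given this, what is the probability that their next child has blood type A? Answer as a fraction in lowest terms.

Possible genotypes: Keiko ∈ {I^A I^A, I^A i}; Willem ∈ {I^A I^B}.
Weight each parental genotype pair by prior × P(type-B child):
  I^A i × I^A I^B: posterior weight 1; P(next child type A) = 1/2.
Weighted sum = 1/2.

1/2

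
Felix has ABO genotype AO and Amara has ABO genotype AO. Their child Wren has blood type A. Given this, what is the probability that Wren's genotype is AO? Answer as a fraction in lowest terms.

2/3

Cross AO × AO → 1/4 AA, 1/2 AO, 1/4 OO.
Type-A genotypes among offspring: AA (1/4), AO (1/2); total 3/4.
P(AO | type A) = (1/2) / (3/4) = 2/3.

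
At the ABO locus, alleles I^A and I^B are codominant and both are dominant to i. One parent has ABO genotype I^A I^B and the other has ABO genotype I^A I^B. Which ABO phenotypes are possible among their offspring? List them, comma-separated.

A, B, AB

Gametes from I^A I^B × I^A I^B give offspring ABO genotypes I^A I^A, I^A I^B, I^B I^B, i.e. phenotypes A, B, AB.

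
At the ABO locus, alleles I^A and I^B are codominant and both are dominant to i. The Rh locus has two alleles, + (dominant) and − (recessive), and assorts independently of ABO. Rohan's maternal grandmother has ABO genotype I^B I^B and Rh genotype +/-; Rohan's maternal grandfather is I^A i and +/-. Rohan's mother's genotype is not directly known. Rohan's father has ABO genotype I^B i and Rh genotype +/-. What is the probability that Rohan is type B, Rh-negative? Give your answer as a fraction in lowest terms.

5/32

Rohan's mother's ABO genotype from I^B I^B × I^A i: 1/2 I^A I^B, 1/2 I^B i.
Crossing each possibility with the father I^B i and summing P(type B): 1/2·1/2 + 1/2·3/4 = 5/8.
Similarly for Rh via the mother's Rh distribution: P(Rh-) = 1/4.
Independent loci: 5/8 × 1/4 = 5/32.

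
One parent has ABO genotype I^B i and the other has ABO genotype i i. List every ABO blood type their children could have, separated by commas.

O, B

Gametes from I^B i × i i give offspring ABO genotypes I^B i, i i, i.e. phenotypes O, B.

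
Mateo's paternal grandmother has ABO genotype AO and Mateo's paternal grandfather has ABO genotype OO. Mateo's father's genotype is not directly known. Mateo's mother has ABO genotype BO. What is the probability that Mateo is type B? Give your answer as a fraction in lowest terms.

Mateo's father's ABO genotype from AO × OO: 1/2 AO, 1/2 OO.
Crossing each possibility with the mother BO and summing P(type B): 1/2·1/4 + 1/2·1/2 = 3/8.

3/8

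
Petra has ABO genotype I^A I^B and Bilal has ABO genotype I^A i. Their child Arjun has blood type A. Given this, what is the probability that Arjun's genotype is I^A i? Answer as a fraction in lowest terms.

1/2

Cross I^A I^B × I^A i → 1/4 I^A I^A, 1/4 I^A I^B, 1/4 I^A i, 1/4 I^B i.
Type-A genotypes among offspring: I^A I^A (1/4), I^A i (1/4); total 1/2.
P(I^A i | type A) = (1/4) / (1/2) = 1/2.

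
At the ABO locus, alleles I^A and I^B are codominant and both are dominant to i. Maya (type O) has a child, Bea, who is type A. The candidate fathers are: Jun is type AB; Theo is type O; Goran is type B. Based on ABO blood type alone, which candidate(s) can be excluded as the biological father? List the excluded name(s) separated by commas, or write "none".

Theo, Goran

A candidate is excluded only if no genotype consistent with his phenotype could produce a type A child with a type O mother.
Theo (type O): no genotype consistent with that phenotype can produce a type-A child with a type-O mother.
Goran (type B): no genotype consistent with that phenotype can produce a type-A child with a type-O mother.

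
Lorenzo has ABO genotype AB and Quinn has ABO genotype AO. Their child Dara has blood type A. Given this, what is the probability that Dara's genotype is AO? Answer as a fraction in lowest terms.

Cross AB × AO → 1/4 AA, 1/4 AB, 1/4 AO, 1/4 BO.
Type-A genotypes among offspring: AA (1/4), AO (1/4); total 1/2.
P(AO | type A) = (1/4) / (1/2) = 1/2.

1/2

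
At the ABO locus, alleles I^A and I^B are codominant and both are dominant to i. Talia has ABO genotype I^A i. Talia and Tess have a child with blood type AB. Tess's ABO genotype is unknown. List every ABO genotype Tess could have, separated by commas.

For each candidate genotype of Tess, check whether crossing it with I^A i can produce every observed child phenotype.
  I^A I^A → possible child types {A} ✗
  I^A I^B → possible child types {A, B, AB} ✓
  I^A i → possible child types {O, A} ✗
  I^B I^B → possible child types {B, AB} ✓
  I^B i → possible child types {O, A, B, AB} ✓
  i i → possible child types {O, A} ✗

I^A I^B, I^B I^B, I^B i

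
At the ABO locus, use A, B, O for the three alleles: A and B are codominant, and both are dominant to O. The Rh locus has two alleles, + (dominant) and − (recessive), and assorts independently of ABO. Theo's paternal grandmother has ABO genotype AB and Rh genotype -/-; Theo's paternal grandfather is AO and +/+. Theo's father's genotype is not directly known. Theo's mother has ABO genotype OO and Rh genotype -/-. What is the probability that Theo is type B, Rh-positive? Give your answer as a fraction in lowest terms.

Theo's father's ABO genotype from AB × AO: 1/4 AA, 1/4 AB, 1/4 AO, 1/4 BO.
Crossing each possibility with the mother OO and summing P(type B): 1/4·0 + 1/4·1/2 + 1/4·0 + 1/4·1/2 = 1/4.
Similarly for Rh via the father's Rh distribution: P(Rh+) = 1/2.
Independent loci: 1/4 × 1/2 = 1/8.

1/8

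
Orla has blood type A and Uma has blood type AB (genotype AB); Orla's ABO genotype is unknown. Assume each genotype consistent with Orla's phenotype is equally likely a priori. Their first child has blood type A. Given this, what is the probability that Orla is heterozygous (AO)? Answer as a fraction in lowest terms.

1/2

Possible genotypes: Orla ∈ {AA, AO}; Uma ∈ {AB}.
Weight each parental genotype pair by prior × P(type-A child):
  AA × AB: posterior weight 1/2.
  AO × AB: posterior weight 1/2.
Sum the posterior weight over pairs where Orla is AO: 1/2.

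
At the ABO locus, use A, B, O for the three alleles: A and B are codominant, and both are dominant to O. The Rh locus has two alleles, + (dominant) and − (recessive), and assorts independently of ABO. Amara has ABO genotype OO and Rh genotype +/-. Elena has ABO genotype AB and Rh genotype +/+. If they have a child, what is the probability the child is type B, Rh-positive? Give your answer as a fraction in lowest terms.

1/2

ABO cross OO × AB → offspring phenotypes: 1/2 A, 1/2 B.
Rh cross +/- × +/+ → 1 Rh+.
Independent loci: P(type B, Rh-positive) = 1/2 × 1 = 1/2.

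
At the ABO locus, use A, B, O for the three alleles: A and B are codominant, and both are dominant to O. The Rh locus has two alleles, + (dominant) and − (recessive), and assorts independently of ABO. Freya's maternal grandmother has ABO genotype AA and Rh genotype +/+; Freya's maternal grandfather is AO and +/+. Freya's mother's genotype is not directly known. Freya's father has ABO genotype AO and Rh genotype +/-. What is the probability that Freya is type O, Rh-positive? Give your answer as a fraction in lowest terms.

1/8

Freya's mother's ABO genotype from AA × AO: 1/2 AA, 1/2 AO.
Crossing each possibility with the father AO and summing P(type O): 1/2·0 + 1/2·1/4 = 1/8.
Similarly for Rh via the mother's Rh distribution: P(Rh+) = 1.
Independent loci: 1/8 × 1 = 1/8.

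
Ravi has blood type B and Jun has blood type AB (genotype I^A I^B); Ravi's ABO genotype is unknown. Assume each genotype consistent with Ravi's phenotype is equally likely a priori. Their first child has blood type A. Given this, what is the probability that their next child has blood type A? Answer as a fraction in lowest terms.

Possible genotypes: Ravi ∈ {I^B I^B, I^B i}; Jun ∈ {I^A I^B}.
Weight each parental genotype pair by prior × P(type-A child):
  I^B i × I^A I^B: posterior weight 1; P(next child type A) = 1/4.
Weighted sum = 1/4.

1/4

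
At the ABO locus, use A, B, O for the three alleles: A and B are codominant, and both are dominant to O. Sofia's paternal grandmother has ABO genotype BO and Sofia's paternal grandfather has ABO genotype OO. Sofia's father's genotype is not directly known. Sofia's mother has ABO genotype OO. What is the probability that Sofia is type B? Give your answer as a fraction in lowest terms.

Sofia's father's ABO genotype from BO × OO: 1/2 BO, 1/2 OO.
Crossing each possibility with the mother OO and summing P(type B): 1/2·1/2 + 1/2·0 = 1/4.

1/4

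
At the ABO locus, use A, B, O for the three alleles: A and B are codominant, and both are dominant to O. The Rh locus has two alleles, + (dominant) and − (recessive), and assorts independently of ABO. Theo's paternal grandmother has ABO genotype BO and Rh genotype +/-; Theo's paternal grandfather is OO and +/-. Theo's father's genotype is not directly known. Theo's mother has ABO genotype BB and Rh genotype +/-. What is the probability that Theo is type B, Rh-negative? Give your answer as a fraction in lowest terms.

Theo's father's ABO genotype from BO × OO: 1/2 BO, 1/2 OO.
Crossing each possibility with the mother BB and summing P(type B): 1/2·1 + 1/2·1 = 1.
Similarly for Rh via the father's Rh distribution: P(Rh-) = 1/4.
Independent loci: 1 × 1/4 = 1/4.

1/4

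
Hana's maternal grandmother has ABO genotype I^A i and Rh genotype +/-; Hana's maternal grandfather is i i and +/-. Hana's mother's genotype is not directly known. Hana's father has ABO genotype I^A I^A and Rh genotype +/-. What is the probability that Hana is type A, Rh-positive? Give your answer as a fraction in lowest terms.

3/4

Hana's mother's ABO genotype from I^A i × i i: 1/2 I^A i, 1/2 i i.
Crossing each possibility with the father I^A I^A and summing P(type A): 1/2·1 + 1/2·1 = 1.
Similarly for Rh via the mother's Rh distribution: P(Rh+) = 3/4.
Independent loci: 1 × 3/4 = 3/4.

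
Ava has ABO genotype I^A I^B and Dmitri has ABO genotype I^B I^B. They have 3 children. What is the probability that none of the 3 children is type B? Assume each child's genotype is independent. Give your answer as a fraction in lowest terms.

ABO cross I^A I^B × I^B I^B → 1/2 B, 1/2 AB.
So P(type B) = 1/2 per child.
P(not type B) = 1/2 for one child; (1/2)^3 = 1/8.

1/8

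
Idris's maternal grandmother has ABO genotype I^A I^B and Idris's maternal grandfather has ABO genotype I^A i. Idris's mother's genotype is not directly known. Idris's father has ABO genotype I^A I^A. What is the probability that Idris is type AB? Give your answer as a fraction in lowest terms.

Idris's mother's ABO genotype from I^A I^B × I^A i: 1/4 I^A I^A, 1/4 I^A I^B, 1/4 I^A i, 1/4 I^B i.
Crossing each possibility with the father I^A I^A and summing P(type AB): 1/4·0 + 1/4·1/2 + 1/4·0 + 1/4·1/2 = 1/4.

1/4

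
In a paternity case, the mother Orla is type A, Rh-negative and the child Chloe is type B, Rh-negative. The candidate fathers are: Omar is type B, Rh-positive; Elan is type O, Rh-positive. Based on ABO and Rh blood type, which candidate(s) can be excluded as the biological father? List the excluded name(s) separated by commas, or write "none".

Elan

A candidate is excluded only if no genotype consistent with his phenotype could produce a type B, Rh-negative child with a type A, Rh-negative mother.
Elan (type O, Rh+): no genotype consistent with that phenotype can produce a type-B Rh- child with a type-A mother.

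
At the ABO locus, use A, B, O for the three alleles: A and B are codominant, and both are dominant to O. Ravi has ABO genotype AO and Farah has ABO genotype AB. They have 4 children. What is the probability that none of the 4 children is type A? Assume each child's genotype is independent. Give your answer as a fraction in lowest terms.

ABO cross AO × AB → 1/2 A, 1/4 B, 1/4 AB.
So P(type A) = 1/2 per child.
P(not type A) = 1/2 for one child; (1/2)^4 = 1/16.

1/16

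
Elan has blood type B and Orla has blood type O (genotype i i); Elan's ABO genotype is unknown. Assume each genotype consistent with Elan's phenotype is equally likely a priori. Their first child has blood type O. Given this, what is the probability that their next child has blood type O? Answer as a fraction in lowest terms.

Possible genotypes: Elan ∈ {I^B I^B, I^B i}; Orla ∈ {i i}.
Weight each parental genotype pair by prior × P(type-O child):
  I^B i × i i: posterior weight 1; P(next child type O) = 1/2.
Weighted sum = 1/2.

1/2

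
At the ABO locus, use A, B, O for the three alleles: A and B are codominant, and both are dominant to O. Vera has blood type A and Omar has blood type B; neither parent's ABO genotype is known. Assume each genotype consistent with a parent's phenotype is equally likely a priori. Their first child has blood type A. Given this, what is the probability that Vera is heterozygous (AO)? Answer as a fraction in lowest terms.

Possible genotypes: Vera ∈ {AA, AO}; Omar ∈ {BB, BO}.
Weight each parental genotype pair by prior × P(type-A child):
  AA × BO: posterior weight 2/3.
  AO × BO: posterior weight 1/3.
Sum the posterior weight over pairs where Vera is AO: 1/3.

1/3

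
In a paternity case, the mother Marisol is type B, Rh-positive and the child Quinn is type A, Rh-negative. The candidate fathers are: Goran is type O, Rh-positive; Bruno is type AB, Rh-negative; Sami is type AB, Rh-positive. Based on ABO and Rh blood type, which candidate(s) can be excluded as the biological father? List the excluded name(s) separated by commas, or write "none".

Goran

A candidate is excluded only if no genotype consistent with his phenotype could produce a type A, Rh-negative child with a type B, Rh-positive mother.
Goran (type O, Rh+): no genotype consistent with that phenotype can produce a type-A Rh- child with a type-B mother.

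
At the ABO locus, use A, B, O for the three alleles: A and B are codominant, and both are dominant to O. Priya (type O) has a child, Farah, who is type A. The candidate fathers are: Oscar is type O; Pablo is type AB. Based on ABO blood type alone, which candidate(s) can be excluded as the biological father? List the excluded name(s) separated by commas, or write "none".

Oscar

A candidate is excluded only if no genotype consistent with his phenotype could produce a type A child with a type O mother.
Oscar (type O): no genotype consistent with that phenotype can produce a type-A child with a type-O mother.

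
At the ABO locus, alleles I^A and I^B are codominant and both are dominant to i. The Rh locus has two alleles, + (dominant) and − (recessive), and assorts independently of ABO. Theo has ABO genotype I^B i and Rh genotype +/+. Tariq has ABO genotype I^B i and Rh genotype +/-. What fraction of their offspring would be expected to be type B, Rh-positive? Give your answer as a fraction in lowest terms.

ABO cross I^B i × I^B i → offspring phenotypes: 1/4 O, 3/4 B.
Rh cross +/+ × +/- → 1 Rh+.
Independent loci: P(type B, Rh-positive) = 3/4 × 1 = 3/4.

3/4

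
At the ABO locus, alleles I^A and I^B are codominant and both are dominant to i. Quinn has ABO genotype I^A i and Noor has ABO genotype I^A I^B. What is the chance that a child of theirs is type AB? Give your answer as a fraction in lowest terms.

1/4

ABO cross I^A i × I^A I^B → offspring phenotypes: 1/2 A, 1/4 B, 1/4 AB.
So P(type AB) = 1/4.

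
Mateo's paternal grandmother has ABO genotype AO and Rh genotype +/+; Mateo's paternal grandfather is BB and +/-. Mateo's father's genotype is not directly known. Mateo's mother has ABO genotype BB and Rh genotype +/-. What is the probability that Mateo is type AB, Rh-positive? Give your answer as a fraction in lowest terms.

7/32

Mateo's father's ABO genotype from AO × BB: 1/2 AB, 1/2 BO.
Crossing each possibility with the mother BB and summing P(type AB): 1/2·1/2 + 1/2·0 = 1/4.
Similarly for Rh via the father's Rh distribution: P(Rh+) = 7/8.
Independent loci: 1/4 × 7/8 = 7/32.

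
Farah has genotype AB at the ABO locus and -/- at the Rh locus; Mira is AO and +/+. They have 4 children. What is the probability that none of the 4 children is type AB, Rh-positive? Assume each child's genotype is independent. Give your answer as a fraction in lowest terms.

ABO cross AB × AO → 1/2 A, 1/4 B, 1/4 AB.
Rh cross -/- × +/+ → 1 Rh+; so P(type AB, Rh-positive) = 1/4 × 1 = 1/4 per child.
P(not type AB, Rh-positive) = 3/4 for one child; (3/4)^4 = 81/256.

81/256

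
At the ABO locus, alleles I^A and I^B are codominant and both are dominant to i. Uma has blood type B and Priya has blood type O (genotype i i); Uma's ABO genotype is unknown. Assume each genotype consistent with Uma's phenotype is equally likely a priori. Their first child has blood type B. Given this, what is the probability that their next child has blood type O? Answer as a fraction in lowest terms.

Possible genotypes: Uma ∈ {I^B I^B, I^B i}; Priya ∈ {i i}.
Weight each parental genotype pair by prior × P(type-B child):
  I^B I^B × i i: posterior weight 2/3; P(next child type O) = 0.
  I^B i × i i: posterior weight 1/3; P(next child type O) = 1/2.
Weighted sum = 1/6.

1/6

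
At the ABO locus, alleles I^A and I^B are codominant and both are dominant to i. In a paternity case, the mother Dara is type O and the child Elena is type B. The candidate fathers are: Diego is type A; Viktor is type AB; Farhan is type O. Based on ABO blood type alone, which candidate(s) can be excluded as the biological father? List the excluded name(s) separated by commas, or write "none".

A candidate is excluded only if no genotype consistent with his phenotype could produce a type B child with a type O mother.
Diego (type A): no genotype consistent with that phenotype can produce a type-B child with a type-O mother.
Farhan (type O): no genotype consistent with that phenotype can produce a type-B child with a type-O mother.

Diego, Farhan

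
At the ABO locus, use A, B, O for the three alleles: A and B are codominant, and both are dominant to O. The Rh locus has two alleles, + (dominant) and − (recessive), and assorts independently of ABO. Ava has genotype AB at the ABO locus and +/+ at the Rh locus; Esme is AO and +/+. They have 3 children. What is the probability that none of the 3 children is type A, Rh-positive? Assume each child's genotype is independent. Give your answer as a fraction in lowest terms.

1/8

ABO cross AB × AO → 1/2 A, 1/4 B, 1/4 AB.
Rh cross +/+ × +/+ → 1 Rh+; so P(type A, Rh-positive) = 1/2 × 1 = 1/2 per child.
P(not type A, Rh-positive) = 1/2 for one child; (1/2)^3 = 1/8.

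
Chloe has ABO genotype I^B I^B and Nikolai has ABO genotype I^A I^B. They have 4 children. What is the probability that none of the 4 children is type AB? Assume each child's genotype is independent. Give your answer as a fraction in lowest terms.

1/16

ABO cross I^B I^B × I^A I^B → 1/2 B, 1/2 AB.
So P(type AB) = 1/2 per child.
P(not type AB) = 1/2 for one child; (1/2)^4 = 1/16.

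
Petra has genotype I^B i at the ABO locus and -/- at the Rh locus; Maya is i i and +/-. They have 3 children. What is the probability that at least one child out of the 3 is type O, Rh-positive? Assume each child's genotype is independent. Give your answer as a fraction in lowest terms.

37/64

ABO cross I^B i × i i → 1/2 O, 1/2 B.
Rh cross -/- × +/- → 1/2 Rh+, 1/2 Rh-; so P(type O, Rh-positive) = 1/2 × 1/2 = 1/4 per child.
P(none) = (3/4)^3 = 27/64; P(at least one) = 1 − 27/64 = 37/64.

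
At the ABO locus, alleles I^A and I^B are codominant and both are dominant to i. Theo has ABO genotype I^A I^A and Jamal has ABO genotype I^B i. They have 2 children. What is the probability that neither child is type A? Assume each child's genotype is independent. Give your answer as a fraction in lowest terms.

ABO cross I^A I^A × I^B i → 1/2 A, 1/2 AB.
So P(type A) = 1/2 per child.
P(not type A) = 1/2 for one child; (1/2)^2 = 1/4.

1/4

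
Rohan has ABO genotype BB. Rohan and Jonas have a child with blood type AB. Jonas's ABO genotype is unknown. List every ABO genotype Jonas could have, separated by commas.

AA, AB, AO

For each candidate genotype of Jonas, check whether crossing it with BB can produce every observed child phenotype.
  AA → possible child types {AB} ✓
  AB → possible child types {B, AB} ✓
  AO → possible child types {B, AB} ✓
  BB → possible child types {B} ✗
  BO → possible child types {B} ✗
  OO → possible child types {B} ✗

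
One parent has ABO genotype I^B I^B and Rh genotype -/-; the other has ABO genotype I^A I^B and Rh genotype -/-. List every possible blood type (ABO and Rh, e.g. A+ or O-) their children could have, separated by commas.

Gametes from I^B I^B × I^A I^B give offspring ABO genotypes I^A I^B, I^B I^B, i.e. phenotypes B, AB.
Rh cross -/- × -/- → phenotypes Rh-.
Combining independently: B-, AB-.

B-, AB-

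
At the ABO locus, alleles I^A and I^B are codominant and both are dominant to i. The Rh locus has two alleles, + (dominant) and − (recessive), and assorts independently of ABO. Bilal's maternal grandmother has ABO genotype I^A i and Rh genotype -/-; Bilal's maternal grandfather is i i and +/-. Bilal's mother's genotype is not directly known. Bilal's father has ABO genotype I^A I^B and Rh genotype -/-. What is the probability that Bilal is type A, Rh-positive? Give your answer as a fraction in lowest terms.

1/8

Bilal's mother's ABO genotype from I^A i × i i: 1/2 I^A i, 1/2 i i.
Crossing each possibility with the father I^A I^B and summing P(type A): 1/2·1/2 + 1/2·1/2 = 1/2.
Similarly for Rh via the mother's Rh distribution: P(Rh+) = 1/4.
Independent loci: 1/2 × 1/4 = 1/8.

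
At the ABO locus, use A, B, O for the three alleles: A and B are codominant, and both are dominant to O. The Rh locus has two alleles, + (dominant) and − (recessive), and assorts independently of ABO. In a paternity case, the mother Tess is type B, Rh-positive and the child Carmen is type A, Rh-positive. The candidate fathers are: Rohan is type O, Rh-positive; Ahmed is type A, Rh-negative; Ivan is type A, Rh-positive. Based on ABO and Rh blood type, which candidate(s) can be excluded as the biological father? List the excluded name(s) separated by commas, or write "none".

A candidate is excluded only if no genotype consistent with his phenotype could produce a type A, Rh-positive child with a type B, Rh-positive mother.
Rohan (type O, Rh+): no genotype consistent with that phenotype can produce a type-A Rh+ child with a type-B mother.

Rohan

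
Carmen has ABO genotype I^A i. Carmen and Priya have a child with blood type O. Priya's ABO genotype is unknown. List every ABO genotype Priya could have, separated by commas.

I^A i, I^B i, i i

For each candidate genotype of Priya, check whether crossing it with I^A i can produce every observed child phenotype.
  I^A I^A → possible child types {A} ✗
  I^A I^B → possible child types {A, B, AB} ✗
  I^A i → possible child types {O, A} ✓
  I^B I^B → possible child types {B, AB} ✗
  I^B i → possible child types {O, A, B, AB} ✓
  i i → possible child types {O, A} ✓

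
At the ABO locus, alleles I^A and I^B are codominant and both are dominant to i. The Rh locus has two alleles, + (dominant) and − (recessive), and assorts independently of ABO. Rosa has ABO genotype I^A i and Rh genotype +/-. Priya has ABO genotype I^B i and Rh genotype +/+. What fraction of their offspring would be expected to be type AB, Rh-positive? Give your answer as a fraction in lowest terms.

1/4

ABO cross I^A i × I^B i → offspring phenotypes: 1/4 O, 1/4 A, 1/4 B, 1/4 AB.
Rh cross +/- × +/+ → 1 Rh+.
Independent loci: P(type AB, Rh-positive) = 1/4 × 1 = 1/4.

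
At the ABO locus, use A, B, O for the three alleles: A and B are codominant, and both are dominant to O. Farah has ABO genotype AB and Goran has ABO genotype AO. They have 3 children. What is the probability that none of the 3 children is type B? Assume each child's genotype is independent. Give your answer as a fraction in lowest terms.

ABO cross AB × AO → 1/2 A, 1/4 B, 1/4 AB.
So P(type B) = 1/4 per child.
P(not type B) = 3/4 for one child; (3/4)^3 = 27/64.

27/64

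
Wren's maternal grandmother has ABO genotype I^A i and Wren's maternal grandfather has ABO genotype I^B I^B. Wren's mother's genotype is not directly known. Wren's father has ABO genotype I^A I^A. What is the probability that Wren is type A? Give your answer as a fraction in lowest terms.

1/2

Wren's mother's ABO genotype from I^A i × I^B I^B: 1/2 I^A I^B, 1/2 I^B i.
Crossing each possibility with the father I^A I^A and summing P(type A): 1/2·1/2 + 1/2·1/2 = 1/2.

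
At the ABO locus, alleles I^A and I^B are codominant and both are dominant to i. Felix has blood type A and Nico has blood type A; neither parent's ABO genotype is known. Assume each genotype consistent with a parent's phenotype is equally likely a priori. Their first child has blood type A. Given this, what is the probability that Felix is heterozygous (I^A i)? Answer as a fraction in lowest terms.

Possible genotypes: Felix ∈ {I^A I^A, I^A i}; Nico ∈ {I^A I^A, I^A i}.
Weight each parental genotype pair by prior × P(type-A child):
  I^A I^A × I^A I^A: posterior weight 4/15.
  I^A I^A × I^A i: posterior weight 4/15.
  I^A i × I^A I^A: posterior weight 4/15.
  I^A i × I^A i: posterior weight 1/5.
Sum the posterior weight over pairs where Felix is I^A i: 7/15.

7/15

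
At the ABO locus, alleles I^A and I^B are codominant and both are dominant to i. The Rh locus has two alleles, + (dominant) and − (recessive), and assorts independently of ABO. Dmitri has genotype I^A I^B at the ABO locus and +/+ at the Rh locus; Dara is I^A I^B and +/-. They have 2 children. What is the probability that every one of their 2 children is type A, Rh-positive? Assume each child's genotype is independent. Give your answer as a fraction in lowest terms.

ABO cross I^A I^B × I^A I^B → 1/4 A, 1/4 B, 1/2 AB.
Rh cross +/+ × +/- → 1 Rh+; so P(type A, Rh-positive) = 1/4 × 1 = 1/4 per child.
All 2 independent: (1/4)^2 = 1/16.

1/16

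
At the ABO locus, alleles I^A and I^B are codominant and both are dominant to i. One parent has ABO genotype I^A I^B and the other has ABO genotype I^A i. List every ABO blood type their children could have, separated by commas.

Gametes from I^A I^B × I^A i give offspring ABO genotypes I^A I^A, I^A I^B, I^A i, I^B i, i.e. phenotypes A, B, AB.

A, B, AB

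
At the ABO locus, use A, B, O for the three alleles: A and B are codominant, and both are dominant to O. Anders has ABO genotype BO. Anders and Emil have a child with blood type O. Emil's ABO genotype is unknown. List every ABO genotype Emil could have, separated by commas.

For each candidate genotype of Emil, check whether crossing it with BO can produce every observed child phenotype.
  AA → possible child types {A, AB} ✗
  AB → possible child types {A, B, AB} ✗
  AO → possible child types {O, A, B, AB} ✓
  BB → possible child types {B} ✗
  BO → possible child types {O, B} ✓
  OO → possible child types {O, B} ✓

AO, BO, OO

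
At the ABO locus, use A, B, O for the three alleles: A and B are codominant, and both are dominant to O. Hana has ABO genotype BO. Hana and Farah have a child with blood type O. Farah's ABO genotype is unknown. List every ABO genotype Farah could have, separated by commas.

For each candidate genotype of Farah, check whether crossing it with BO can produce every observed child phenotype.
  AA → possible child types {A, AB} ✗
  AB → possible child types {A, B, AB} ✗
  AO → possible child types {O, A, B, AB} ✓
  BB → possible child types {B} ✗
  BO → possible child types {O, B} ✓
  OO → possible child types {O, B} ✓

AO, BO, OO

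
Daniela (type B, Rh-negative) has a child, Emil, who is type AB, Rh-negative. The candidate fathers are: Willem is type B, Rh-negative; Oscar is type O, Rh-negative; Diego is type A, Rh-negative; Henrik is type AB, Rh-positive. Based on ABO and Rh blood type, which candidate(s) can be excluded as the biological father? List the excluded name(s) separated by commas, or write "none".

A candidate is excluded only if no genotype consistent with his phenotype could produce a type AB, Rh-negative child with a type B, Rh-negative mother.
Willem (type B, Rh-): no genotype consistent with that phenotype can produce a type-AB Rh- child with a type-B mother.
Oscar (type O, Rh-): no genotype consistent with that phenotype can produce a type-AB Rh- child with a type-B mother.

Willem, Oscar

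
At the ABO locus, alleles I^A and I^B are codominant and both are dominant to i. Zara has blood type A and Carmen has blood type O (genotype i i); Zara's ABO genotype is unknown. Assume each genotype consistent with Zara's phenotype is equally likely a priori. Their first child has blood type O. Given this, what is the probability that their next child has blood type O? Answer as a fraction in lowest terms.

Possible genotypes: Zara ∈ {I^A I^A, I^A i}; Carmen ∈ {i i}.
Weight each parental genotype pair by prior × P(type-O child):
  I^A i × i i: posterior weight 1; P(next child type O) = 1/2.
Weighted sum = 1/2.

1/2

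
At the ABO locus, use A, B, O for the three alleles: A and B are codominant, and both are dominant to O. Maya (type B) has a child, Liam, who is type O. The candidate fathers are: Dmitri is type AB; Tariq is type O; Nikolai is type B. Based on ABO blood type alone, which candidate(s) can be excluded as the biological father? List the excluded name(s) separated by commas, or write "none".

A candidate is excluded only if no genotype consistent with his phenotype could produce a type O child with a type B mother.
Dmitri (type AB): no genotype consistent with that phenotype can produce a type-O child with a type-B mother.

Dmitri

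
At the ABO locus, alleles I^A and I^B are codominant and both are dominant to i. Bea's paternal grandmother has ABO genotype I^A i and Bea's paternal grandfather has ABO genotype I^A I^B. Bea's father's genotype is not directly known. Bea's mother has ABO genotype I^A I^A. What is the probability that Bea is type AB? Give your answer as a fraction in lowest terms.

1/4

Bea's father's ABO genotype from I^A i × I^A I^B: 1/4 I^A I^A, 1/4 I^A I^B, 1/4 I^A i, 1/4 I^B i.
Crossing each possibility with the mother I^A I^A and summing P(type AB): 1/4·0 + 1/4·1/2 + 1/4·0 + 1/4·1/2 = 1/4.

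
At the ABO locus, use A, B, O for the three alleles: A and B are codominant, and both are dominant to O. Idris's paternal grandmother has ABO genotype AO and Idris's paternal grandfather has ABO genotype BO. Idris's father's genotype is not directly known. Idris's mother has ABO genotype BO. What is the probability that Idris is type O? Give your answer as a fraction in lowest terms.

Idris's father's ABO genotype from AO × BO: 1/4 AB, 1/4 AO, 1/4 BO, 1/4 OO.
Crossing each possibility with the mother BO and summing P(type O): 1/4·0 + 1/4·1/4 + 1/4·1/4 + 1/4·1/2 = 1/4.

1/4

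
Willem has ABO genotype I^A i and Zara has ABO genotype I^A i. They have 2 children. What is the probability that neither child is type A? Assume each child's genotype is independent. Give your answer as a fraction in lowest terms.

1/16

ABO cross I^A i × I^A i → 1/4 O, 3/4 A.
So P(type A) = 3/4 per child.
P(not type A) = 1/4 for one child; (1/4)^2 = 1/16.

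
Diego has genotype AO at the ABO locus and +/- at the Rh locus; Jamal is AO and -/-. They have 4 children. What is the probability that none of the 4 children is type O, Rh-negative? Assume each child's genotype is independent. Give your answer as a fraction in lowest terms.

2401/4096

ABO cross AO × AO → 1/4 O, 3/4 A.
Rh cross +/- × -/- → 1/2 Rh+, 1/2 Rh-; so P(type O, Rh-negative) = 1/4 × 1/2 = 1/8 per child.
P(not type O, Rh-negative) = 7/8 for one child; (7/8)^4 = 2401/4096.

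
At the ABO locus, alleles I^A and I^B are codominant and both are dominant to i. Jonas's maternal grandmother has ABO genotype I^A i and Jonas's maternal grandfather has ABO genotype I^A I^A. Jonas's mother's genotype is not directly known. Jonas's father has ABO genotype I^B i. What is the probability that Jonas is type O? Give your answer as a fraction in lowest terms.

1/8

Jonas's mother's ABO genotype from I^A i × I^A I^A: 1/2 I^A I^A, 1/2 I^A i.
Crossing each possibility with the father I^B i and summing P(type O): 1/2·0 + 1/2·1/4 = 1/8.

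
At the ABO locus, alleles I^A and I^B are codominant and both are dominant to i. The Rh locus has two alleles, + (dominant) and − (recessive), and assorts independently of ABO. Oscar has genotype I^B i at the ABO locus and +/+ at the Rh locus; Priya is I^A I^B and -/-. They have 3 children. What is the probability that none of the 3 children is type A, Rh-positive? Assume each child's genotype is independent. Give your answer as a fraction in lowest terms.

27/64

ABO cross I^B i × I^A I^B → 1/4 A, 1/2 B, 1/4 AB.
Rh cross +/+ × -/- → 1 Rh+; so P(type A, Rh-positive) = 1/4 × 1 = 1/4 per child.
P(not type A, Rh-positive) = 3/4 for one child; (3/4)^3 = 27/64.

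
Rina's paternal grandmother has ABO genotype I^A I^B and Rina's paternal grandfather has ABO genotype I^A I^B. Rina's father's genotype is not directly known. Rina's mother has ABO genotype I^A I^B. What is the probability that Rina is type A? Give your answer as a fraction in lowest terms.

Rina's father's ABO genotype from I^A I^B × I^A I^B: 1/4 I^A I^A, 1/2 I^A I^B, 1/4 I^B I^B.
Crossing each possibility with the mother I^A I^B and summing P(type A): 1/4·1/2 + 1/2·1/4 + 1/4·0 = 1/4.

1/4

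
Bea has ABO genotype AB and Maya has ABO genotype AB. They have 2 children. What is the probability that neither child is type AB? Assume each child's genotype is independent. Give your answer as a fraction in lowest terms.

1/4

ABO cross AB × AB → 1/4 A, 1/4 B, 1/2 AB.
So P(type AB) = 1/2 per child.
P(not type AB) = 1/2 for one child; (1/2)^2 = 1/4.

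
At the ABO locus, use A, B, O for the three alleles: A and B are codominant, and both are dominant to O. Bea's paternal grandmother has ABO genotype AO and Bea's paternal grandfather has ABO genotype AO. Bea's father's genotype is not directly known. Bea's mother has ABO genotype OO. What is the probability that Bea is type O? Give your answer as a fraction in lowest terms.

Bea's father's ABO genotype from AO × AO: 1/4 AA, 1/2 AO, 1/4 OO.
Crossing each possibility with the mother OO and summing P(type O): 1/4·0 + 1/2·1/2 + 1/4·1 = 1/2.

1/2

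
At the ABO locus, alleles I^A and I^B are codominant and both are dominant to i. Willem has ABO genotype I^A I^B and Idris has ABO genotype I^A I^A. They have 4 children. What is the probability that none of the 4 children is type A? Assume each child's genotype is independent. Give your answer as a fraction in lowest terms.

1/16

ABO cross I^A I^B × I^A I^A → 1/2 A, 1/2 AB.
So P(type A) = 1/2 per child.
P(not type A) = 1/2 for one child; (1/2)^4 = 1/16.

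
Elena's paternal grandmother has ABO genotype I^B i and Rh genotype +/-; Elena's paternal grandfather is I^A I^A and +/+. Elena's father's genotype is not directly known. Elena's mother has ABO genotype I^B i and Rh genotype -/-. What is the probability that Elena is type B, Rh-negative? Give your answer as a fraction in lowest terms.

3/32

Elena's father's ABO genotype from I^B i × I^A I^A: 1/2 I^A I^B, 1/2 I^A i.
Crossing each possibility with the mother I^B i and summing P(type B): 1/2·1/2 + 1/2·1/4 = 3/8.
Similarly for Rh via the father's Rh distribution: P(Rh-) = 1/4.
Independent loci: 3/8 × 1/4 = 3/32.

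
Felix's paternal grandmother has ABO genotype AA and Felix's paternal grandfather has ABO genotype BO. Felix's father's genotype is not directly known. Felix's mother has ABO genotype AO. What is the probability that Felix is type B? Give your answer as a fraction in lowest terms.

1/8

Felix's father's ABO genotype from AA × BO: 1/2 AB, 1/2 AO.
Crossing each possibility with the mother AO and summing P(type B): 1/2·1/4 + 1/2·0 = 1/8.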